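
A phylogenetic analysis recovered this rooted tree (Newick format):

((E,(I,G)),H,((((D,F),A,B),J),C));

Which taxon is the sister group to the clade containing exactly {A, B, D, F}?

The clade containing exactly {A, B, D, F} attaches to the tree at the node subtending (((D,F),A,B),J).
The other lineage descending from that same node — the sister group — is the single tip J.

J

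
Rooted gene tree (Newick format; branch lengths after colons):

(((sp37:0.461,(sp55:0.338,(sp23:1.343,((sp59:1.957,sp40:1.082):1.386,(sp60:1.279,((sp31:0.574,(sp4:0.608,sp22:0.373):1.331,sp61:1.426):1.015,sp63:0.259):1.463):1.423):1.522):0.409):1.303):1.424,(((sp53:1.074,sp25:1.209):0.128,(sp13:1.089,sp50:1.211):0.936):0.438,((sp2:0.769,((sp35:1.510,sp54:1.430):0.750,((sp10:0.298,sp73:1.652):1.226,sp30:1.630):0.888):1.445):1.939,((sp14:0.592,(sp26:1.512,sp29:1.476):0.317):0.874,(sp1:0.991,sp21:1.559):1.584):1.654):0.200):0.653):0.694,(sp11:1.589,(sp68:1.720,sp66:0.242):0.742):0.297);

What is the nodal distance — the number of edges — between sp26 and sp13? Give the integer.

The MRCA of sp26 and sp13 is the node subtending (((sp53,sp25),(sp13,sp50)),((sp2,((sp35,sp54),((sp10,sp73),sp30))),((sp14,(sp26,sp29)),(sp1,sp21)))).
From sp26 up to that node: 5 branches. From sp13 up to the same node: 3 branches. Total: 5 + 3 = 8.

8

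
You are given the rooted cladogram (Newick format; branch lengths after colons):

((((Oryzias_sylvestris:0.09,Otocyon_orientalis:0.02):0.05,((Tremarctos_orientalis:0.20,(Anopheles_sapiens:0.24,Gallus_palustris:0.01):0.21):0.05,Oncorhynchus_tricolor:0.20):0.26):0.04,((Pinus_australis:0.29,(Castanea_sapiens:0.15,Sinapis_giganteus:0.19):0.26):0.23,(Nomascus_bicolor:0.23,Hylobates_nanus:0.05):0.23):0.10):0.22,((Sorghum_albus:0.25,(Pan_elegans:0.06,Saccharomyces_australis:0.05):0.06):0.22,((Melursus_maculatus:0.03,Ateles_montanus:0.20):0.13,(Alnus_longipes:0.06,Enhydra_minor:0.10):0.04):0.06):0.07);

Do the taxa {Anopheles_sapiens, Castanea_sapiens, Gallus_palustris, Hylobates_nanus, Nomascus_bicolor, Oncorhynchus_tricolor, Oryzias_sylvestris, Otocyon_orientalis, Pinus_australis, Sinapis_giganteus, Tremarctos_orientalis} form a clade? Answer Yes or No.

Yes

The most recent common ancestor of these taxa subtends (((Oryzias_sylvestris,Otocyon_orientalis),((Tremarctos_orientalis,(Anopheles_sapiens,Gallus_palustris)),Oncorhynchus_tricolor)),((Pinus_australis,(Castanea_sapiens,Sinapis_giganteus)),(Nomascus_bicolor,Hylobates_nanus))).
That clade has exactly 11 tips — every listed taxon and nothing else — so the group is monophyletic.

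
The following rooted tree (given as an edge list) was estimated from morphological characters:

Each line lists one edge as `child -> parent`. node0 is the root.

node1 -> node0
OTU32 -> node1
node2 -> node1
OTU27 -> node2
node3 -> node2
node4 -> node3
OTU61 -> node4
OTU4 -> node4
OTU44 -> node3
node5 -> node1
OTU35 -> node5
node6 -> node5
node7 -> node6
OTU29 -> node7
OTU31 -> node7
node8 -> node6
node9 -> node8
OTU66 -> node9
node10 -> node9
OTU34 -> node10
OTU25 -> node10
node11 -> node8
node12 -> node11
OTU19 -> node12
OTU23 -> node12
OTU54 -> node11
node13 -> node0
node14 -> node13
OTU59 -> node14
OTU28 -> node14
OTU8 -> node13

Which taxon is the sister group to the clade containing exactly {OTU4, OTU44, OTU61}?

OTU27

The clade containing exactly {OTU4, OTU44, OTU61} attaches to the tree at the node subtending (OTU27,((OTU61,OTU4),OTU44)).
The other lineage descending from that same node — the sister group — is the single tip OTU27.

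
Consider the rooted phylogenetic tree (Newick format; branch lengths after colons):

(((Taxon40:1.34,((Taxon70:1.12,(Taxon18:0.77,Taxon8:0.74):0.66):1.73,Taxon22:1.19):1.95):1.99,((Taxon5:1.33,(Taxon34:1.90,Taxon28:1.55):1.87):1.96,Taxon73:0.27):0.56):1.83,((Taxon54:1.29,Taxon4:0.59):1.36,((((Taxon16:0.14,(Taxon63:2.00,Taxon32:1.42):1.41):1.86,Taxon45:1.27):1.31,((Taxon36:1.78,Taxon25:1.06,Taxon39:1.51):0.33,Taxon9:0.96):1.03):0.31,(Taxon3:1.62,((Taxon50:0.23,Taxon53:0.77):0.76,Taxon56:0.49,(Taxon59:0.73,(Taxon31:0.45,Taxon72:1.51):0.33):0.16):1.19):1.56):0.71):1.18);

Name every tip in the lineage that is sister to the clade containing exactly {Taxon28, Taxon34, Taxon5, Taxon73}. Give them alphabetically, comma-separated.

Taxon18, Taxon22, Taxon40, Taxon70, Taxon8

The clade containing exactly {Taxon28, Taxon34, Taxon5, Taxon73} attaches to the tree at the node subtending ((Taxon40,((Taxon70,(Taxon18,Taxon8)),Taxon22)),((Taxon5,(Taxon34,Taxon28)),Taxon73)).
The other lineage descending from that same node — the sister group — is (Taxon40,((Taxon70,(Taxon18,Taxon8)),Taxon22)); its 5 tips in alphabetical order are the answer.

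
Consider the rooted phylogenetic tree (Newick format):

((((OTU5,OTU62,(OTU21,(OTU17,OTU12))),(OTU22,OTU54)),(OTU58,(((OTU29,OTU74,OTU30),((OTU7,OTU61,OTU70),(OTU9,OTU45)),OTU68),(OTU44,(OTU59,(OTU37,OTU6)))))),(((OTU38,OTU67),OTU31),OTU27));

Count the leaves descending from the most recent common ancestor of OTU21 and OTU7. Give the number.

21

The MRCA of OTU21 and OTU7 is the node subtending (((OTU5,OTU62,(OTU21,(OTU17,OTU12))),(OTU22,OTU54)),(OTU58,(((OTU29,OTU74,OTU30),((OTU7,OTU61,OTU70),(OTU9,OTU45)),OTU68),(OTU44,(OTU59,(OTU37,OTU6)))))).
That clade contains 21 terminal taxa: OTU12, OTU17, OTU21, OTU22, OTU29, OTU30, OTU37, OTU44, OTU45, OTU5, OTU54, OTU58, OTU59, OTU6, OTU61, OTU62, OTU68, OTU7, OTU70, OTU74, OTU9.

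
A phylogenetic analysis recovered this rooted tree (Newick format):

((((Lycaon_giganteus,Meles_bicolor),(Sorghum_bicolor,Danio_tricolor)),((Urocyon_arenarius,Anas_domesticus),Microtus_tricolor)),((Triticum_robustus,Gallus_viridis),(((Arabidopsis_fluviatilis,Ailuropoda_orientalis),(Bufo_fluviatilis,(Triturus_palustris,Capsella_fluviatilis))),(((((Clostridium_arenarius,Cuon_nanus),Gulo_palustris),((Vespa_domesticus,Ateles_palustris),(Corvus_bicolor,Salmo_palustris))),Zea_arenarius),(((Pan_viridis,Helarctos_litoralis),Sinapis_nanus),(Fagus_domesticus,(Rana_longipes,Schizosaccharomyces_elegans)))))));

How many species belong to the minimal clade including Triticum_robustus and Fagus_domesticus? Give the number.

21

The MRCA of Triticum_robustus and Fagus_domesticus is the node subtending ((Triticum_robustus,Gallus_viridis),(((Arabidopsis_fluviatilis,Ailuropoda_orientalis),(Bufo_fluviatilis,(Triturus_palustris,Capsella_fluviatilis))),(((((Clostridium_arenarius,Cuon_nanus),Gulo_palustris),((Vespa_domesticus,Ateles_palustris),(Corvus_bicolor,Salmo_palustris))),Zea_arenarius),(((Pan_viridis,Helarctos_litoralis),Sinapis_nanus),(Fagus_domesticus,(Rana_longipes,Schizosaccharomyces_elegans)))))).
That clade contains 21 terminal taxa: Ailuropoda_orientalis, Arabidopsis_fluviatilis, Ateles_palustris, Bufo_fluviatilis, Capsella_fluviatilis, Clostridium_arenarius, Corvus_bicolor, Cuon_nanus, Fagus_domesticus, Gallus_viridis, Gulo_palustris, Helarctos_litoralis, Pan_viridis, Rana_longipes, Salmo_palustris, Schizosaccharomyces_elegans, Sinapis_nanus, Triticum_robustus, Triturus_palustris, Vespa_domesticus, Zea_arenarius.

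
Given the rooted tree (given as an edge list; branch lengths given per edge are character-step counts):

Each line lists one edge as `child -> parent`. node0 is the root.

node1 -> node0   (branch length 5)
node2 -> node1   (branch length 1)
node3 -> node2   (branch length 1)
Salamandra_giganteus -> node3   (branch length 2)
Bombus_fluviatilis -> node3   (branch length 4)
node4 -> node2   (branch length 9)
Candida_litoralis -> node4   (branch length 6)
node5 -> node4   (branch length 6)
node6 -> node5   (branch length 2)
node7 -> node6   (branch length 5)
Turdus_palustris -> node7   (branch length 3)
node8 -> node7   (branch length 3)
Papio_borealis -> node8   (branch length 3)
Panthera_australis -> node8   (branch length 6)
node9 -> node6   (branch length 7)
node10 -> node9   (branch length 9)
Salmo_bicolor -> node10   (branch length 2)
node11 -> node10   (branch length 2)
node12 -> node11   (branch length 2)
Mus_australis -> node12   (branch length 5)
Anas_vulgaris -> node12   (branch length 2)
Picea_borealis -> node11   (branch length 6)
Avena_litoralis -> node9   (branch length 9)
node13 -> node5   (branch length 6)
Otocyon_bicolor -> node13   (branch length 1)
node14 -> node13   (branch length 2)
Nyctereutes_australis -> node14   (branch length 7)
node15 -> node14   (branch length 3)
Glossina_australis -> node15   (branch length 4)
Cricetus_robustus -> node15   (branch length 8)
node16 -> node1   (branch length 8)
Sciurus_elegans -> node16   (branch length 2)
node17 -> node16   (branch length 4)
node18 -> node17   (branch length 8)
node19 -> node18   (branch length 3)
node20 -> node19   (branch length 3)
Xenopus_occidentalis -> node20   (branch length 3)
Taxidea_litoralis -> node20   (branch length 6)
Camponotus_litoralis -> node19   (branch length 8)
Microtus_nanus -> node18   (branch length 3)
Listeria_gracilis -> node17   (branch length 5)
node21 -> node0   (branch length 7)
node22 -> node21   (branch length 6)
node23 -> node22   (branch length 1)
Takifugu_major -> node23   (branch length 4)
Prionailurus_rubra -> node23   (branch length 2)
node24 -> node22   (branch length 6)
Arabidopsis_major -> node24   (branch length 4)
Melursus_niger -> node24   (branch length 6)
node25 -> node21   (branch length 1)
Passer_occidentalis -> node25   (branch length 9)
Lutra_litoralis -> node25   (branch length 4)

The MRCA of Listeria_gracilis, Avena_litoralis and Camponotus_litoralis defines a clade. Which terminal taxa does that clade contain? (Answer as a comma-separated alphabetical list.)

Anas_vulgaris, Avena_litoralis, Bombus_fluviatilis, Camponotus_litoralis, Candida_litoralis, Cricetus_robustus, Glossina_australis, Listeria_gracilis, Microtus_nanus, Mus_australis, Nyctereutes_australis, Otocyon_bicolor, Panthera_australis, Papio_borealis, Picea_borealis, Salamandra_giganteus, Salmo_bicolor, Sciurus_elegans, Taxidea_litoralis, Turdus_palustris, Xenopus_occidentalis

Tracing Listeria_gracilis: it sits inside ((((Xenopus_occidentalis,Taxidea_litoralis),Camponotus_litoralis),Microtus_nanus),Listeria_gracilis).
Tracing Avena_litoralis: it sits inside ((Salmo_bicolor,((Mus_australis,Anas_vulgaris),Picea_borealis)),Avena_litoralis).
Tracing Camponotus_litoralis: it sits inside ((Xenopus_occidentalis,Taxidea_litoralis),Camponotus_litoralis).
The smallest clade enclosing all 3 is (((Salamandra_giganteus,Bombus_fluviatilis),(Candida_litoralis,(((Turdus_palustris,(Papio_borealis,Panthera_australis)),((Salmo_bicolor,((Mus_australis,Anas_vulgaris),Picea_borealis)),Avena_litoralis)),(Otocyon_bicolor,(Nyctereutes_australis,(Glossina_australis,Cricetus_robustus)))))),(Sciurus_elegans,((((Xenopus_occidentalis,Taxidea_litoralis),Camponotus_litoralis),Microtus_nanus),Listeria_gracilis))); the answer is its 21 terminal taxa in alphabetical order.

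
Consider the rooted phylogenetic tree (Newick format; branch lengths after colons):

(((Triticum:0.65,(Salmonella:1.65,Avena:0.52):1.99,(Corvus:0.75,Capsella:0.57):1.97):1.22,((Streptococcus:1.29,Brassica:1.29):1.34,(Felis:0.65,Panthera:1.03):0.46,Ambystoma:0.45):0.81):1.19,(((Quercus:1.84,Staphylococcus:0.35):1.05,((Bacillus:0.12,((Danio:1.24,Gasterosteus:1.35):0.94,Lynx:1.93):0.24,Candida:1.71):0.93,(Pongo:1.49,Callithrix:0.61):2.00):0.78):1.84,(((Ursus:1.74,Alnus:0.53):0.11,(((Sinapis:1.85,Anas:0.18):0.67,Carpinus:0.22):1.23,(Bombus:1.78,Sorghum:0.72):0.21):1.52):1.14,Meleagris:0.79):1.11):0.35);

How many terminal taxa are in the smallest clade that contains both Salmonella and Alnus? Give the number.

The MRCA of Salmonella and Alnus is the root, so the clade is the entire tree.
That clade contains 27 terminal taxa: Alnus, Ambystoma, Anas, Avena, Bacillus, Bombus, Brassica, Callithrix, Candida, Capsella, Carpinus, Corvus, Danio, Felis, Gasterosteus, Lynx, Meleagris, Panthera, Pongo, Quercus, Salmonella, Sinapis, Sorghum, Staphylococcus, Streptococcus, Triticum, Ursus.

27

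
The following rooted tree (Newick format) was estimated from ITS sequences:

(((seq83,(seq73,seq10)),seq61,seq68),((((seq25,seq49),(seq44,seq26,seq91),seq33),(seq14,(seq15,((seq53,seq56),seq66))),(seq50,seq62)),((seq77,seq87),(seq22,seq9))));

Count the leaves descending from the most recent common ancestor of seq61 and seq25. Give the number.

22

The MRCA of seq61 and seq25 is the root, so the clade is the entire tree.
That clade contains 22 terminal taxa: seq10, seq14, seq15, seq22, seq25, seq26, seq33, seq44, seq49, seq50, seq53, seq56, seq61, seq62, seq66, seq68, seq73, seq77, seq83, seq87, seq9, seq91.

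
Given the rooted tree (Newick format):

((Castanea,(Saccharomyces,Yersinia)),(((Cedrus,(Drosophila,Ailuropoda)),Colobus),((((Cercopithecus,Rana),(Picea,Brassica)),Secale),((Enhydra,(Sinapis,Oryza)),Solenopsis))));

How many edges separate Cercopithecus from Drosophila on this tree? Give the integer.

9

The MRCA of Cercopithecus and Drosophila is the node subtending (((Cedrus,(Drosophila,Ailuropoda)),Colobus),((((Cercopithecus,Rana),(Picea,Brassica)),Secale),((Enhydra,(Sinapis,Oryza)),Solenopsis))).
From Cercopithecus up to that node: 5 branches. From Drosophila up to the same node: 4 branches. Total: 5 + 4 = 9.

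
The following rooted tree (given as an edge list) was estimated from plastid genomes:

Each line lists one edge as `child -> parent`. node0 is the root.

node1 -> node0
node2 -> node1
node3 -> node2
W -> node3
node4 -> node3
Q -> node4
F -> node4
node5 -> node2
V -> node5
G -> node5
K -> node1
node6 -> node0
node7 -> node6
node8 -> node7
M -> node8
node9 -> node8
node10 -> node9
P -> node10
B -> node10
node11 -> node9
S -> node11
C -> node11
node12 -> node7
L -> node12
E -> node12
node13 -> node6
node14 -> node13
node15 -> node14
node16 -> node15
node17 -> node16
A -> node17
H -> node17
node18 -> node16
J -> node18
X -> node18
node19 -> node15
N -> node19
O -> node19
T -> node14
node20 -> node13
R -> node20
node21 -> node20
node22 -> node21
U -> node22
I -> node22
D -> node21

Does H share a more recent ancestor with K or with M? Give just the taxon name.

The MRCA of H and M subtends (((M,((P,B),(S,C))),(L,E)),(((((A,H),(J,X)),(N,O)),T),(R,((U,I),D)))) (18 taxa).
The MRCA of H and K is the root, subtending the entire tree (24 taxa).
The first is nested inside the second, so H shares a more recent common ancestor with M.

M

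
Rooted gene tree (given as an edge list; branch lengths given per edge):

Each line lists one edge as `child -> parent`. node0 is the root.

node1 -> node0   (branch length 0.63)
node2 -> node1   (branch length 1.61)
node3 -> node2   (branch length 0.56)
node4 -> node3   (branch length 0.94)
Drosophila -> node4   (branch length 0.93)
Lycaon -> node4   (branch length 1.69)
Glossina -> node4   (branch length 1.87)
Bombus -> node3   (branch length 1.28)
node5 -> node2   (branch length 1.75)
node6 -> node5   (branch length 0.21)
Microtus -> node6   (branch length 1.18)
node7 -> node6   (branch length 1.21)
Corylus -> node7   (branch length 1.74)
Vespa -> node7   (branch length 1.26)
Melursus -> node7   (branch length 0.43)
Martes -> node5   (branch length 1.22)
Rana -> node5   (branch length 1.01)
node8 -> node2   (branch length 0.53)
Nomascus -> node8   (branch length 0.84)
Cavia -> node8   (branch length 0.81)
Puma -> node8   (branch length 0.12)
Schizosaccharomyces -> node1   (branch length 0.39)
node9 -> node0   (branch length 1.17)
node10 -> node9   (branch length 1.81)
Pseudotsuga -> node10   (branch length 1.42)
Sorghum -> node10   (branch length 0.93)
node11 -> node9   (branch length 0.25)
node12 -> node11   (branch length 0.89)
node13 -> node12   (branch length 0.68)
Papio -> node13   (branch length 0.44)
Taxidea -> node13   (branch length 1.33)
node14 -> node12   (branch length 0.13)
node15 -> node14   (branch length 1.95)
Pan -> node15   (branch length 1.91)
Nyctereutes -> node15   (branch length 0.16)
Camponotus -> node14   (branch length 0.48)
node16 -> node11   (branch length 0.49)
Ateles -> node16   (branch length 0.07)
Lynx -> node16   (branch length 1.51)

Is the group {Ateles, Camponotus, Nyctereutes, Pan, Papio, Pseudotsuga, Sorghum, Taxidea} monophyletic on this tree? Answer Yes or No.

No

The MRCA of the listed taxa subtends ((Pseudotsuga,Sorghum),(((Papio,Taxidea),((Pan,Nyctereutes),Camponotus)),(Ateles,Lynx))).
That clade also contains Lynx, which is not in the proposed group, so the group is not monophyletic.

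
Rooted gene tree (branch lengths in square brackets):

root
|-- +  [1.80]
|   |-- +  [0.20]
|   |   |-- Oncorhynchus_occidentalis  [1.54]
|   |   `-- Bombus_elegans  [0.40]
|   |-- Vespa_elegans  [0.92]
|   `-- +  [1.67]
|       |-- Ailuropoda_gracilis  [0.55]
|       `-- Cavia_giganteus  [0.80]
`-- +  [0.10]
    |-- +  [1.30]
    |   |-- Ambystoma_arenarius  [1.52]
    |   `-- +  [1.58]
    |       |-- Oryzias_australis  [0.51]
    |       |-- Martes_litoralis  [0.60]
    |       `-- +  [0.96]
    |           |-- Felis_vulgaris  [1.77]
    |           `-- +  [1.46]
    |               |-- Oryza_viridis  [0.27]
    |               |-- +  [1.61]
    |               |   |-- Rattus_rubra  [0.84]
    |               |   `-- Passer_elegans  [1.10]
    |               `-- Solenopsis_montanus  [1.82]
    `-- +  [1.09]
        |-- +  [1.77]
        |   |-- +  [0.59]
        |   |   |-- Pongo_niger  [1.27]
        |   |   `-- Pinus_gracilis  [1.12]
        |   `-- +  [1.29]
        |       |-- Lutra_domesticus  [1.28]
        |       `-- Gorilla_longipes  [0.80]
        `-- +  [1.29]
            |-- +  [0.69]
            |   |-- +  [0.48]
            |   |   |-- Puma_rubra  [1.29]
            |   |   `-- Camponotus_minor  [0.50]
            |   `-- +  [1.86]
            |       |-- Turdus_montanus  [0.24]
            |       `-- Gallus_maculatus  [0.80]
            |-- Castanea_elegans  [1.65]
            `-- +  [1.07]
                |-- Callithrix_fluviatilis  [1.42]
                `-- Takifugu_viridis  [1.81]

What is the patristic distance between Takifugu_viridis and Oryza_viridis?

The path runs Takifugu_viridis → … → MRCA → … → Oryza_viridis; the MRCA is the node subtending ((Ambystoma_arenarius,(Oryzias_australis,Martes_litoralis,(Felis_vulgaris,(Oryza_viridis,(Rattus_rubra,Passer_elegans),Solenopsis_montanus)))),(((Pongo_niger,Pinus_gracilis),(Lutra_domesticus,Gorilla_longipes)),(((Puma_rubra,Camponotus_minor),(Turdus_montanus,Gallus_maculatus)),Castanea_elegans,(Callithrix_fluviatilis,Takifugu_viridis)))).
Branch lengths along that path: 1.81 + 1.07 + 1.29 + 1.09 + 1.30 + 1.58 + 0.96 + 1.46 + 0.27 = 10.83.

10.83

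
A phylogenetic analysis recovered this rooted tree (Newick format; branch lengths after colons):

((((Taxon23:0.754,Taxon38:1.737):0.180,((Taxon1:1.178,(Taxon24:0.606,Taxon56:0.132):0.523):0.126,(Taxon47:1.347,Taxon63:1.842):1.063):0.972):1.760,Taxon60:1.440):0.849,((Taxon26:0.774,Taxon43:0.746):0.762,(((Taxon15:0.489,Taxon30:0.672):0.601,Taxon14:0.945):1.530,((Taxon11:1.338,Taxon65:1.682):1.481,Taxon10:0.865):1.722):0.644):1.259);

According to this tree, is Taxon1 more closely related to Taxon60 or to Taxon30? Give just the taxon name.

Taxon60

The MRCA of Taxon1 and Taxon60 subtends (((Taxon23,Taxon38),((Taxon1,(Taxon24,Taxon56)),(Taxon47,Taxon63))),Taxon60) (8 taxa).
The MRCA of Taxon1 and Taxon30 is the root, subtending the entire tree (16 taxa).
The first is nested inside the second, so Taxon1 shares a more recent common ancestor with Taxon60.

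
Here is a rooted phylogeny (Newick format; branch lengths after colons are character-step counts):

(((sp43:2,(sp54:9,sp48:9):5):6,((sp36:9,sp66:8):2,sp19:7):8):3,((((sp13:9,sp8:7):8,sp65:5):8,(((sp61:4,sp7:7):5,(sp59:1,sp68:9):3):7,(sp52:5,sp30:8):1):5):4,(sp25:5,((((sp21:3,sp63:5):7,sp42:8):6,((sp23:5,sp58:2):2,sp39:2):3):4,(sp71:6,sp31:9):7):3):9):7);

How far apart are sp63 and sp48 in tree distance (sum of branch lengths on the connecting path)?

The path runs sp63 → … → MRCA → … → sp48; the MRCA is the root of the tree.
Branch lengths along that path: 5 + 7 + 6 + 4 + 3 + 9 + 7 + 3 + 6 + 5 + 9 = 64.

64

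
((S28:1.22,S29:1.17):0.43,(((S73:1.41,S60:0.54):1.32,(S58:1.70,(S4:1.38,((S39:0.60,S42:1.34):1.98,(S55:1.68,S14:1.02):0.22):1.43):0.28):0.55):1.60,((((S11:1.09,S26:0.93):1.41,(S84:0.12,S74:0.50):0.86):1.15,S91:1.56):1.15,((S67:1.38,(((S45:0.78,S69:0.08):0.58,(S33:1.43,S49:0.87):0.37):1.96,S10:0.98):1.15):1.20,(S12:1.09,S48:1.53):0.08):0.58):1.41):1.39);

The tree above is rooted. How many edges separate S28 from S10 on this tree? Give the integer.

The MRCA of S28 and S10 is the root of the tree.
From S28 up to that node: 2 branches. From S10 up to the same node: 6 branches. Total: 2 + 6 = 8.

8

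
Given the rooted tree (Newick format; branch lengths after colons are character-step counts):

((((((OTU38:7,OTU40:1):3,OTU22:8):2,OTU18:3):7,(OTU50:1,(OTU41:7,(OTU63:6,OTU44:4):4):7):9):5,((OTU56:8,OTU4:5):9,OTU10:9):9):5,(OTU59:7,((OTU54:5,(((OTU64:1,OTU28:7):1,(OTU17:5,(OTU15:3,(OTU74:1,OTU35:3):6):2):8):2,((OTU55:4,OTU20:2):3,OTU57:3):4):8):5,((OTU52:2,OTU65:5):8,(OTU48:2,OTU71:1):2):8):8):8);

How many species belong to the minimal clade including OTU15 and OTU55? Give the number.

The MRCA of OTU15 and OTU55 is the node subtending (((OTU64,OTU28),(OTU17,(OTU15,(OTU74,OTU35)))),((OTU55,OTU20),OTU57)).
That clade contains 9 terminal taxa: OTU15, OTU17, OTU20, OTU28, OTU35, OTU55, OTU57, OTU64, OTU74.

9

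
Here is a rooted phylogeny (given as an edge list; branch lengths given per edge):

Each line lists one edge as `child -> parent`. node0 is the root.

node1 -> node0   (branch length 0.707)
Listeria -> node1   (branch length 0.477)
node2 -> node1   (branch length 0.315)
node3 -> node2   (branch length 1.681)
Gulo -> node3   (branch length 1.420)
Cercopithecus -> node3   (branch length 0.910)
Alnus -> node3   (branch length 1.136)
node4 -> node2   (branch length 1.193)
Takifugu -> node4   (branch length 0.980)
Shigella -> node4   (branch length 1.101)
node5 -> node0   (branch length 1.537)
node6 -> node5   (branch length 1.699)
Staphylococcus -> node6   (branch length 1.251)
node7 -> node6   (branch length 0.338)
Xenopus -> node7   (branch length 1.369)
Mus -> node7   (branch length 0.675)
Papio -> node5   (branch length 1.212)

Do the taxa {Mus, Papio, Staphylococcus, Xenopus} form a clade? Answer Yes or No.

Yes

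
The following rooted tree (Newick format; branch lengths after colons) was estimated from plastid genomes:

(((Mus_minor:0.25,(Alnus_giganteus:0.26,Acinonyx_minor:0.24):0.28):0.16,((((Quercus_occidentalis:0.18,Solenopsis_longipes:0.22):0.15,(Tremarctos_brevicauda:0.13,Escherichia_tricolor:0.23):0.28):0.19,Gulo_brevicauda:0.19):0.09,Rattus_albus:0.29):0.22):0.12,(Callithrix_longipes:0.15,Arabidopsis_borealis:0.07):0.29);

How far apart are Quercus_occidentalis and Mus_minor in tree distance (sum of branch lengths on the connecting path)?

1.24

The path runs Quercus_occidentalis → … → MRCA → … → Mus_minor; the MRCA is the node subtending ((Mus_minor,(Alnus_giganteus,Acinonyx_minor)),((((Quercus_occidentalis,Solenopsis_longipes),(Tremarctos_brevicauda,Escherichia_tricolor)),Gulo_brevicauda),Rattus_albus)).
Branch lengths along that path: 0.18 + 0.15 + 0.19 + 0.09 + 0.22 + 0.16 + 0.25 = 1.24.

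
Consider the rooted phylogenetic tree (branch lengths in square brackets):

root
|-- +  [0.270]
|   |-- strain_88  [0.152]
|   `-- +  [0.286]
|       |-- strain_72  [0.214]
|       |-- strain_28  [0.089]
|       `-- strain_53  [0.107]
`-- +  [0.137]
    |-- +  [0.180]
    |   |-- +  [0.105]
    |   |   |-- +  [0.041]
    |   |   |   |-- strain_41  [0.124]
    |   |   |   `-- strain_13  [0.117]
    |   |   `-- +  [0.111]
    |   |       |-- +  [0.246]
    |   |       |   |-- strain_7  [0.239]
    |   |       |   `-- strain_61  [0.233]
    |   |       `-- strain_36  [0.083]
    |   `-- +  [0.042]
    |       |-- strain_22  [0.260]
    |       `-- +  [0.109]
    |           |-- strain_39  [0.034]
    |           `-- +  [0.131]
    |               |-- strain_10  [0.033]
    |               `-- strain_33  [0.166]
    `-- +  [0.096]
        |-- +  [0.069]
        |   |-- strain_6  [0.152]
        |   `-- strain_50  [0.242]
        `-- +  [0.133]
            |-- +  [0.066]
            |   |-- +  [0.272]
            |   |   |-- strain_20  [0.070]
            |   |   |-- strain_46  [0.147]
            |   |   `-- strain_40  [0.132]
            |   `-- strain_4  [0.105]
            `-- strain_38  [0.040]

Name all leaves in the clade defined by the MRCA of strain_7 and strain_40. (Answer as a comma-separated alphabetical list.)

Tracing strain_7: it sits inside (strain_7,strain_61).
Tracing strain_40: it sits inside (strain_20,strain_46,strain_40).
The smallest clade enclosing both is ((((strain_41,strain_13),((strain_7,strain_61),strain_36)),(strain_22,(strain_39,(strain_10,strain_33)))),((strain_6,strain_50),(((strain_20,strain_46,strain_40),strain_4),strain_38))); the answer is its 16 terminal taxa in alphabetical order.

strain_10, strain_13, strain_20, strain_22, strain_33, strain_36, strain_38, strain_39, strain_4, strain_40, strain_41, strain_46, strain_50, strain_6, strain_61, strain_7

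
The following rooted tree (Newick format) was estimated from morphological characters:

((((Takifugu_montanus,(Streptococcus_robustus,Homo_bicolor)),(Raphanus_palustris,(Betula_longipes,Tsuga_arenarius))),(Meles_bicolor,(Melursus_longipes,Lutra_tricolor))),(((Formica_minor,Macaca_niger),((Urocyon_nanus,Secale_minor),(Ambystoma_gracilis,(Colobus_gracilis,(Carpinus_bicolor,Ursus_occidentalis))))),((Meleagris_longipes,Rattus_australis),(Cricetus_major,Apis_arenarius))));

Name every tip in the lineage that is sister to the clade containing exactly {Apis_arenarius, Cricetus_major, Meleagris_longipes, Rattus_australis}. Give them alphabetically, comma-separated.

The clade containing exactly {Apis_arenarius, Cricetus_major, Meleagris_longipes, Rattus_australis} attaches to the tree at the node subtending (((Formica_minor,Macaca_niger),((Urocyon_nanus,Secale_minor),(Ambystoma_gracilis,(Colobus_gracilis,(Carpinus_bicolor,Ursus_occidentalis))))),((Meleagris_longipes,Rattus_australis),(Cricetus_major,Apis_arenarius))).
The other lineage descending from that same node — the sister group — is ((Formica_minor,Macaca_niger),((Urocyon_nanus,Secale_minor),(Ambystoma_gracilis,(Colobus_gracilis,(Carpinus_bicolor,Ursus_occidentalis))))); its 8 tips in alphabetical order are the answer.

Ambystoma_gracilis, Carpinus_bicolor, Colobus_gracilis, Formica_minor, Macaca_niger, Secale_minor, Urocyon_nanus, Ursus_occidentalis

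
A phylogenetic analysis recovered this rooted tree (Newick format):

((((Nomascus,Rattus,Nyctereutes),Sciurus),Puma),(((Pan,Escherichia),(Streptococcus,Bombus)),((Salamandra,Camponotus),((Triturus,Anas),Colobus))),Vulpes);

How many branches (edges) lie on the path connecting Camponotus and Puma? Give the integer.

6

The MRCA of Camponotus and Puma is the root of the tree.
From Camponotus up to that node: 4 branches. From Puma up to the same node: 2 branches. Total: 4 + 2 = 6.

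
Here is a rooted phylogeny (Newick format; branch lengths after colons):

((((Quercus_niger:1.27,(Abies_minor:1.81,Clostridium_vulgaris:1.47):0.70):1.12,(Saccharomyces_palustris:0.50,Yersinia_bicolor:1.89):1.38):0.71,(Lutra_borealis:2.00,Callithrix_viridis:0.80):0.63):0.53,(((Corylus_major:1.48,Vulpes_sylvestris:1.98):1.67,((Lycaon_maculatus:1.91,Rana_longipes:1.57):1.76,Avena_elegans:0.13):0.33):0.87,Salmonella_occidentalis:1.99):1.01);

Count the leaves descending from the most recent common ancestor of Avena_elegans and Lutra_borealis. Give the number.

The MRCA of Avena_elegans and Lutra_borealis is the root, so the clade is the entire tree.
That clade contains 13 terminal taxa: Abies_minor, Avena_elegans, Callithrix_viridis, Clostridium_vulgaris, Corylus_major, Lutra_borealis, Lycaon_maculatus, Quercus_niger, Rana_longipes, Saccharomyces_palustris, Salmonella_occidentalis, Vulpes_sylvestris, Yersinia_bicolor.

13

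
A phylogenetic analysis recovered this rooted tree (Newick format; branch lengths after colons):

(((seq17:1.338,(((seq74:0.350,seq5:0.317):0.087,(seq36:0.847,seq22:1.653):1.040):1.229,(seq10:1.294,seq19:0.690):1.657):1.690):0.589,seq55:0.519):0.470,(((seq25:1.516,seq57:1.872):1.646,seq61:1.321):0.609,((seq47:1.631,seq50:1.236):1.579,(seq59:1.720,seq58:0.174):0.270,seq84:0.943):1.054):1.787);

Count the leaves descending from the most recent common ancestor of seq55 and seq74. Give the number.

8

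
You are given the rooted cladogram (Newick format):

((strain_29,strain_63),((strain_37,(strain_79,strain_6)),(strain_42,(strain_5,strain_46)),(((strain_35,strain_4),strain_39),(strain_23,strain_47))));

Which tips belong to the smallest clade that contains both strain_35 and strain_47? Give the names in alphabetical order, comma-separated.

Tracing strain_35: it sits inside (strain_35,strain_4).
Tracing strain_47: it sits inside (strain_23,strain_47).
The smallest clade enclosing both is (((strain_35,strain_4),strain_39),(strain_23,strain_47)); the answer is its 5 terminal taxa in alphabetical order.

strain_23, strain_35, strain_39, strain_4, strain_47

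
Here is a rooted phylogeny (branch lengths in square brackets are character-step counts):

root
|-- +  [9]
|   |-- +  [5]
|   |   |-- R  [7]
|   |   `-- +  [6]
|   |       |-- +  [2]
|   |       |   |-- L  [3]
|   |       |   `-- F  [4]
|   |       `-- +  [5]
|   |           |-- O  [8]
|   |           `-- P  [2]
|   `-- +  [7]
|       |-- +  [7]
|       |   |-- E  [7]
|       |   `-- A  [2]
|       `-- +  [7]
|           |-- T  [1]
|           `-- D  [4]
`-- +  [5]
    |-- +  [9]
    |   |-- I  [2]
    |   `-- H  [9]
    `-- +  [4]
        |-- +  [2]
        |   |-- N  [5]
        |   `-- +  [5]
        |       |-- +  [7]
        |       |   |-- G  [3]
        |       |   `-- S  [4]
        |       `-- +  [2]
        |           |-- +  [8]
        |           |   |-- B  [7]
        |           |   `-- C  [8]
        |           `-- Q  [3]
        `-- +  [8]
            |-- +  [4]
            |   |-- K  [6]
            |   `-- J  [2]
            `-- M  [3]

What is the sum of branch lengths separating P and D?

The path runs P → … → MRCA → … → D; the MRCA is the node subtending ((R,((L,F),(O,P))),((E,A),(T,D))).
Branch lengths along that path: 2 + 5 + 6 + 5 + 7 + 7 + 4 = 36.

36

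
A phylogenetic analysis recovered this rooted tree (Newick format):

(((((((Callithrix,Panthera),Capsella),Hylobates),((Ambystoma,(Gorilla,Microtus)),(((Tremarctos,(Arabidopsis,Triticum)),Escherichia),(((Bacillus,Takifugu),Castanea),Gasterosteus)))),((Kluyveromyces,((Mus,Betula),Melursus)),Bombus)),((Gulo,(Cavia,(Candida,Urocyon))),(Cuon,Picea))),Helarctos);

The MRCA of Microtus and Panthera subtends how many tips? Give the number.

The MRCA of Microtus and Panthera is the node subtending ((((Callithrix,Panthera),Capsella),Hylobates),((Ambystoma,(Gorilla,Microtus)),(((Tremarctos,(Arabidopsis,Triticum)),Escherichia),(((Bacillus,Takifugu),Castanea),Gasterosteus)))).
That clade contains 15 terminal taxa: Ambystoma, Arabidopsis, Bacillus, Callithrix, Capsella, Castanea, Escherichia, Gasterosteus, Gorilla, Hylobates, Microtus, Panthera, Takifugu, Tremarctos, Triticum.

15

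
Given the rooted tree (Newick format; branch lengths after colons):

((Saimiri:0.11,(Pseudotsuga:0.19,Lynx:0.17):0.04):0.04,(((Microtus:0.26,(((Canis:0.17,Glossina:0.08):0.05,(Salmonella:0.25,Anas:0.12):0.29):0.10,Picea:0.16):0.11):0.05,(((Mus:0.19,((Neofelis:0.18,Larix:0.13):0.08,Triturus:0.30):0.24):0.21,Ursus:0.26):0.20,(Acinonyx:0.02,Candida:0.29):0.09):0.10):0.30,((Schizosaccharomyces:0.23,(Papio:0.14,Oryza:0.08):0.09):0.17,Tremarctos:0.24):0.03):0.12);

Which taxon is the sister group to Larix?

Neofelis

Larix attaches to the tree at the node subtending (Neofelis,Larix).
The other lineage descending from that same node — the sister group — is the single tip Neofelis.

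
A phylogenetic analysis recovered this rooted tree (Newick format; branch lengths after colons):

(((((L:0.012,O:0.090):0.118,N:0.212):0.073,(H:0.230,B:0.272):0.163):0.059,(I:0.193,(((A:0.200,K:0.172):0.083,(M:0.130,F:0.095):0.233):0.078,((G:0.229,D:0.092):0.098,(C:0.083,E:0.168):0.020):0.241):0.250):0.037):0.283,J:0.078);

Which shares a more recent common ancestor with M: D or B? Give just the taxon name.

D

The MRCA of M and D subtends (((A,K),(M,F)),((G,D),(C,E))) (8 taxa).
The MRCA of M and B subtends ((((L,O),N),(H,B)),(I,(((A,K),(M,F)),((G,D),(C,E))))) (14 taxa).
The first is nested inside the second, so M shares a more recent common ancestor with D.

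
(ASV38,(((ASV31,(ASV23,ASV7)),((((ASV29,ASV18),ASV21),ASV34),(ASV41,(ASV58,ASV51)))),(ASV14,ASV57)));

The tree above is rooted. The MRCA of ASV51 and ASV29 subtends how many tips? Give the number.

7

The MRCA of ASV51 and ASV29 is the node subtending ((((ASV29,ASV18),ASV21),ASV34),(ASV41,(ASV58,ASV51))).
That clade contains 7 terminal taxa: ASV18, ASV21, ASV29, ASV34, ASV41, ASV51, ASV58.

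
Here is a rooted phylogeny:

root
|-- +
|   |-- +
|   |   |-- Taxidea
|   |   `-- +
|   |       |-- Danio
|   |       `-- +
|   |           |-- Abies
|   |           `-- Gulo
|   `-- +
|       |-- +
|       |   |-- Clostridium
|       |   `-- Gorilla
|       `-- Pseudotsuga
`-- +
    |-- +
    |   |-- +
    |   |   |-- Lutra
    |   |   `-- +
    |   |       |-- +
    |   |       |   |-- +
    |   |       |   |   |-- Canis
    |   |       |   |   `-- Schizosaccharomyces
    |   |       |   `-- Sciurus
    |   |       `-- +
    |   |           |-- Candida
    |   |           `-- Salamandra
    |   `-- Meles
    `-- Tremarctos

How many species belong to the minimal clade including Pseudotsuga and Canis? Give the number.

15

The MRCA of Pseudotsuga and Canis is the root, so the clade is the entire tree.
That clade contains 15 terminal taxa: Abies, Candida, Canis, Clostridium, Danio, Gorilla, Gulo, Lutra, Meles, Pseudotsuga, Salamandra, Schizosaccharomyces, Sciurus, Taxidea, Tremarctos.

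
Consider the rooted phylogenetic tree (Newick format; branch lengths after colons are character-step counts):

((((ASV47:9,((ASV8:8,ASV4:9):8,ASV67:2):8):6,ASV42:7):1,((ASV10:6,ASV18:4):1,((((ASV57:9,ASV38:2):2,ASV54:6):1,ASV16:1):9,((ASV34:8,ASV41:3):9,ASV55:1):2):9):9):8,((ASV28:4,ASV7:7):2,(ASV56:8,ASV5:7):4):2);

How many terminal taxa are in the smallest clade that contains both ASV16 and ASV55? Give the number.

The MRCA of ASV16 and ASV55 is the node subtending ((((ASV57,ASV38),ASV54),ASV16),((ASV34,ASV41),ASV55)).
That clade contains 7 terminal taxa: ASV16, ASV34, ASV38, ASV41, ASV54, ASV55, ASV57.

7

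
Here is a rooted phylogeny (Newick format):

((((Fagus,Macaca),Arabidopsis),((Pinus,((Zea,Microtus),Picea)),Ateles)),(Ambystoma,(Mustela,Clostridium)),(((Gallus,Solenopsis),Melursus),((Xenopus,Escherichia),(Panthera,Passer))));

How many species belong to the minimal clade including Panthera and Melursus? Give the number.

7

The MRCA of Panthera and Melursus is the node subtending (((Gallus,Solenopsis),Melursus),((Xenopus,Escherichia),(Panthera,Passer))).
That clade contains 7 terminal taxa: Escherichia, Gallus, Melursus, Panthera, Passer, Solenopsis, Xenopus.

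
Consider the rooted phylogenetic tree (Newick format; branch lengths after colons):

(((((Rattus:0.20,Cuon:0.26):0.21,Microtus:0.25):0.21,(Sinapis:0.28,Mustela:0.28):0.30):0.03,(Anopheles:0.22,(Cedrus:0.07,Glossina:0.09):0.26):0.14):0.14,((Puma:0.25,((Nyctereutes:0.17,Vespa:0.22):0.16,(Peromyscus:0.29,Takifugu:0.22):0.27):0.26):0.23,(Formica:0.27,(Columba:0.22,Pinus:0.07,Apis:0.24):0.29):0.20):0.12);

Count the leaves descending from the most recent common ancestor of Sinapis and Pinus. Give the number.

17

The MRCA of Sinapis and Pinus is the root, so the clade is the entire tree.
That clade contains 17 terminal taxa: Anopheles, Apis, Cedrus, Columba, Cuon, Formica, Glossina, Microtus, Mustela, Nyctereutes, Peromyscus, Pinus, Puma, Rattus, Sinapis, Takifugu, Vespa.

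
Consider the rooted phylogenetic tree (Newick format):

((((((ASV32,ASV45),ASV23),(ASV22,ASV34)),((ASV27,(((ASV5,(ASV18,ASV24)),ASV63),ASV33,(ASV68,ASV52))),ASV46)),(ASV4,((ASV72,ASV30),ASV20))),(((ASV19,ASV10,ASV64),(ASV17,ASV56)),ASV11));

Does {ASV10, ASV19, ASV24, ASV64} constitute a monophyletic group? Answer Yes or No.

The MRCA of the listed taxa is the root, so the smallest clade containing them is the whole tree.
That clade also contains ASV11, ASV17, ASV18, ASV20, ASV22, ASV23, ASV27, ASV30, ASV32, ASV33, ASV34, ASV4, ASV45, ASV46, ASV5, ASV52, ASV56, ASV63, ASV68, ASV72, which are not in the proposed group, so the group is not monophyletic.

No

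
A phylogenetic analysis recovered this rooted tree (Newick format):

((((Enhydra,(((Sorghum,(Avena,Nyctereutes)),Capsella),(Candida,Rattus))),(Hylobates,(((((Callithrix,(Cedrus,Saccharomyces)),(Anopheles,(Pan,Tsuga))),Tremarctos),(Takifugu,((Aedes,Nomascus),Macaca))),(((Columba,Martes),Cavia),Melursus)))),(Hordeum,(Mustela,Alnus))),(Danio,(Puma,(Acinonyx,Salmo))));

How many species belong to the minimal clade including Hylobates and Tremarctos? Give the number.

The MRCA of Hylobates and Tremarctos is the node subtending (Hylobates,(((((Callithrix,(Cedrus,Saccharomyces)),(Anopheles,(Pan,Tsuga))),Tremarctos),(Takifugu,((Aedes,Nomascus),Macaca))),(((Columba,Martes),Cavia),Melursus))).
That clade contains 16 terminal taxa: Aedes, Anopheles, Callithrix, Cavia, Cedrus, Columba, Hylobates, Macaca, Martes, Melursus, Nomascus, Pan, Saccharomyces, Takifugu, Tremarctos, Tsuga.

16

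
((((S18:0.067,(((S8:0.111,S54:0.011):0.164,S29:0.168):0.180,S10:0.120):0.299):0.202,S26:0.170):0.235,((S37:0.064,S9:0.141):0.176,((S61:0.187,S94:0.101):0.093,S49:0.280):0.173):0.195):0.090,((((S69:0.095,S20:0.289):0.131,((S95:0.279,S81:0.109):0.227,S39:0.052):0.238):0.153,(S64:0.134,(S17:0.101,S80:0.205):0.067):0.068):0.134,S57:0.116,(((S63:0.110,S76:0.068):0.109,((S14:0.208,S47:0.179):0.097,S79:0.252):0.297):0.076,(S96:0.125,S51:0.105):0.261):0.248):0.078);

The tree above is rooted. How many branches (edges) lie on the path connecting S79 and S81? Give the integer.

The MRCA of S79 and S81 is the node subtending ((((S69,S20),((S95,S81),S39)),(S64,(S17,S80))),S57,(((S63,S76),((S14,S47),S79)),(S96,S51))).
From S79 up to that node: 4 branches. From S81 up to the same node: 5 branches. Total: 4 + 5 = 9.

9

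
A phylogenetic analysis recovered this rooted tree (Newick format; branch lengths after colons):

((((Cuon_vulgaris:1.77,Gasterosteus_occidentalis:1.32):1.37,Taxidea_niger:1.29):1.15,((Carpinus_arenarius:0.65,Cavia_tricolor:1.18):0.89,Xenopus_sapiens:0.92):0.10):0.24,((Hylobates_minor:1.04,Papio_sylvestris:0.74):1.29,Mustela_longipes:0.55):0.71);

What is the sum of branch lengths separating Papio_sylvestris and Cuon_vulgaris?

7.27

The path runs Papio_sylvestris → … → MRCA → … → Cuon_vulgaris; the MRCA is the root of the tree.
Branch lengths along that path: 0.74 + 1.29 + 0.71 + 0.24 + 1.15 + 1.37 + 1.77 = 7.27.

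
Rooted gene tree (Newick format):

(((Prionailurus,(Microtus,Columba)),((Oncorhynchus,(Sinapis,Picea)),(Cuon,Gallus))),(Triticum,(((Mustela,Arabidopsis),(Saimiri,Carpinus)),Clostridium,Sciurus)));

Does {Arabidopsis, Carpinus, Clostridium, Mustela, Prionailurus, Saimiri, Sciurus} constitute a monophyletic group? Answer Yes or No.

The MRCA of the listed taxa is the root, so the smallest clade containing them is the whole tree.
That clade also contains Columba, Cuon, Gallus, Microtus, Oncorhynchus, Picea, Sinapis, Triticum, which are not in the proposed group, so the group is not monophyletic.

No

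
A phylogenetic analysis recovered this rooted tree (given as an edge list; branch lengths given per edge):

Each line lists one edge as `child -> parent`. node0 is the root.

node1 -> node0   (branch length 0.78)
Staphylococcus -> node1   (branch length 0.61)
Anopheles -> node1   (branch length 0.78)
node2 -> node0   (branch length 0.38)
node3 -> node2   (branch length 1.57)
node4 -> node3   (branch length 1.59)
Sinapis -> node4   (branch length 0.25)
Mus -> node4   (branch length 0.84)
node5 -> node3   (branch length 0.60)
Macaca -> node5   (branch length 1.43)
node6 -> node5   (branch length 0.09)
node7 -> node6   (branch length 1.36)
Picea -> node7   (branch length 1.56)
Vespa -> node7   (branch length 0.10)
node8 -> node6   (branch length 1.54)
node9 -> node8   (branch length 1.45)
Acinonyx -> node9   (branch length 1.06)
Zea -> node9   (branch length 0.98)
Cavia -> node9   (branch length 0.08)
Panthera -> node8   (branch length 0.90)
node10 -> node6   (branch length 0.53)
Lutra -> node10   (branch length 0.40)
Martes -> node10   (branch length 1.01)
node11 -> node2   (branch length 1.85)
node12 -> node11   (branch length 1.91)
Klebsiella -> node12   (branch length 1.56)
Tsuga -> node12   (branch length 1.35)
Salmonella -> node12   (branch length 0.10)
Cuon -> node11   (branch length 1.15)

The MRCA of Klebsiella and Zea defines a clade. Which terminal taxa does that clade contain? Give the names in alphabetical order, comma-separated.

Acinonyx, Cavia, Cuon, Klebsiella, Lutra, Macaca, Martes, Mus, Panthera, Picea, Salmonella, Sinapis, Tsuga, Vespa, Zea

Tracing Klebsiella: it sits inside (Klebsiella,Tsuga,Salmonella).
Tracing Zea: it sits inside (Acinonyx,Zea,Cavia).
The smallest clade enclosing both is (((Sinapis,Mus),(Macaca,((Picea,Vespa),((Acinonyx,Zea,Cavia),Panthera),(Lutra,Martes)))),((Klebsiella,Tsuga,Salmonella),Cuon)); the answer is its 15 terminal taxa in alphabetical order.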